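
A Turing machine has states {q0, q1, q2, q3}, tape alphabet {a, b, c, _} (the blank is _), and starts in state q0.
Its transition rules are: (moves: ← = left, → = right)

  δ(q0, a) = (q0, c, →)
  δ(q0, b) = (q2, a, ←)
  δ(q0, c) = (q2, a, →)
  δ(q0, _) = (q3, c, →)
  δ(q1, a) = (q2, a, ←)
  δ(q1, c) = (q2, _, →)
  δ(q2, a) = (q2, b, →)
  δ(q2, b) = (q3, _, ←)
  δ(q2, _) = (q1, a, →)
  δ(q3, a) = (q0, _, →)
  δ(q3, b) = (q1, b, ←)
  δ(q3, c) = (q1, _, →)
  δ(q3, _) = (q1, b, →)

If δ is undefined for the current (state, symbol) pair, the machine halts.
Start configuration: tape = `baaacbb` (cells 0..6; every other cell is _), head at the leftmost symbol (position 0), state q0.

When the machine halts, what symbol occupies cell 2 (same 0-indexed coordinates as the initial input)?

state=q0 head=0 tape=_[b]aaacbb   (q0,b)→(q2,a,←)
state=q2 head=-1 tape=[_]aaaacbb   (q2,_)→(q1,a,→)
state=q1 head=0 tape=a[a]aaacbb   (q1,a)→(q2,a,←)
state=q2 head=-1 tape=[a]aaaacbb   (q2,a)→(q2,b,→)
state=q2 head=0 tape=b[a]aaacbb   (q2,a)→(q2,b,→)
state=q2 head=1 tape=bb[a]aacbb   (q2,a)→(q2,b,→)
state=q2 head=2 tape=bbb[a]acbb   (q2,a)→(q2,b,→)
state=q2 head=3 tape=bbbb[a]cbb   (q2,a)→(q2,b,→)
state=q2 head=4 tape=bbbbb[c]bb
Cell 2 holds b when M halts.

b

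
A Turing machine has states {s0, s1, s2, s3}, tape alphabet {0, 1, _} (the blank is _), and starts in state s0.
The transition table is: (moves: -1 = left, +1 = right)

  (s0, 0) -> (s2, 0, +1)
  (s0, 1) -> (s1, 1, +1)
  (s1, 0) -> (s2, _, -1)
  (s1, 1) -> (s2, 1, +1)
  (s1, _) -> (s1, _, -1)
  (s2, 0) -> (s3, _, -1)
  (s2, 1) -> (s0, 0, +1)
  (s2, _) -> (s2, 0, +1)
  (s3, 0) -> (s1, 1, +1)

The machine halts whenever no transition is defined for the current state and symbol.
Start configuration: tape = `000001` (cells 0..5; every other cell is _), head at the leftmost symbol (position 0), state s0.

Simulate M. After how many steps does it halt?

22

state=s0 head=0 tape=[0]00001_   (s0,0)→(s2,0,+1)
state=s2 head=1 tape=0[0]0001_   (s2,0)→(s3,_,-1)
state=s3 head=0 tape=[0]_0001_   (s3,0)→(s1,1,+1)
state=s1 head=1 tape=1[_]0001_   (s1,_)→(s1,_,-1)
state=s1 head=0 tape=[1]_0001_   (s1,1)→(s2,1,+1)
state=s2 head=1 tape=1[_]0001_   (s2,_)→(s2,0,+1)
state=s2 head=2 tape=10[0]001_   (s2,0)→(s3,_,-1)
state=s3 head=1 tape=1[0]_001_   (s3,0)→(s1,1,+1)
state=s1 head=2 tape=11[_]001_   (s1,_)→(s1,_,-1)
state=s1 head=1 tape=1[1]_001_   (s1,1)→(s2,1,+1)
state=s2 head=2 tape=11[_]001_   (s2,_)→(s2,0,+1)
state=s2 head=3 tape=110[0]01_   (s2,0)→(s3,_,-1)
state=s3 head=2 tape=11[0]_01_   (s3,0)→(s1,1,+1)
state=s1 head=3 tape=111[_]01_   (s1,_)→(s1,_,-1)
state=s1 head=2 tape=11[1]_01_   (s1,1)→(s2,1,+1)
state=s2 head=3 tape=111[_]01_   (s2,_)→(s2,0,+1)
state=s2 head=4 tape=1110[0]1_   (s2,0)→(s3,_,-1)
state=s3 head=3 tape=111[0]_1_   (s3,0)→(s1,1,+1)
state=s1 head=4 tape=1111[_]1_   (s1,_)→(s1,_,-1)
state=s1 head=3 tape=111[1]_1_   (s1,1)→(s2,1,+1)
state=s2 head=4 tape=1111[_]1_   (s2,_)→(s2,0,+1)
state=s2 head=5 tape=11110[1]_   (s2,1)→(s0,0,+1)
state=s0 head=6 tape=111100[_]
M halts after 22 transitions.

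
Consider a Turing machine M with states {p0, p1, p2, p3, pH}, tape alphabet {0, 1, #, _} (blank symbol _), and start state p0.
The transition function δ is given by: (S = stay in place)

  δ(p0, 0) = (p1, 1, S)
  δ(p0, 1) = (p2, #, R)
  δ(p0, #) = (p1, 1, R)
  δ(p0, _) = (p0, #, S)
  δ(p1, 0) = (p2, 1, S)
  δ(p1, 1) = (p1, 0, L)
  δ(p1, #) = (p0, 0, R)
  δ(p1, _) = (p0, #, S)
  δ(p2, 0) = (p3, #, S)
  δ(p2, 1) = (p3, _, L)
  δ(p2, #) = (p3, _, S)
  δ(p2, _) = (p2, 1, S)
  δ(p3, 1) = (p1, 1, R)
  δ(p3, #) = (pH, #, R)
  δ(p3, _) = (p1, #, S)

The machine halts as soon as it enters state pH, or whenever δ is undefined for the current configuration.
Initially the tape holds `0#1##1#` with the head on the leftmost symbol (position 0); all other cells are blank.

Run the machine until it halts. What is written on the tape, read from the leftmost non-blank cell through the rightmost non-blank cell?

110#_00#

state=p0 head=0 tape=_[0]#1##1#   (p0,0)→(p1,1,S)
state=p1 head=0 tape=_[1]#1##1#   (p1,1)→(p1,0,L)
state=p1 head=-1 tape=[_]0#1##1#   (p1,_)→(p0,#,S)
state=p0 head=-1 tape=[#]0#1##1#   (p0,#)→(p1,1,R)
state=p1 head=0 tape=1[0]#1##1#   (p1,0)→(p2,1,S)
state=p2 head=0 tape=1[1]#1##1#   (p2,1)→(p3,_,L)
state=p3 head=-1 tape=[1]_#1##1#   (p3,1)→(p1,1,R)
state=p1 head=0 tape=1[_]#1##1#   (p1,_)→(p0,#,S)
state=p0 head=0 tape=1[#]#1##1#   (p0,#)→(p1,1,R)
state=p1 head=1 tape=11[#]1##1#   (p1,#)→(p0,0,R)
state=p0 head=2 tape=110[1]##1#   (p0,1)→(p2,#,R)
state=p2 head=3 tape=110#[#]#1#   (p2,#)→(p3,_,S)
state=p3 head=3 tape=110#[_]#1#   (p3,_)→(p1,#,S)
state=p1 head=3 tape=110#[#]#1#   (p1,#)→(p0,0,R)
state=p0 head=4 tape=110#0[#]1#   (p0,#)→(p1,1,R)
state=p1 head=5 tape=110#01[1]#   (p1,1)→(p1,0,L)
state=p1 head=4 tape=110#0[1]0#   (p1,1)→(p1,0,L)
state=p1 head=3 tape=110#[0]00#   (p1,0)→(p2,1,S)
state=p2 head=3 tape=110#[1]00#   (p2,1)→(p3,_,L)
state=p3 head=2 tape=110[#]_00#   (p3,#)→(pH,#,R)
state=pH head=3 tape=110#[_]00#
The non-blank tape span at halt is 110#_00#.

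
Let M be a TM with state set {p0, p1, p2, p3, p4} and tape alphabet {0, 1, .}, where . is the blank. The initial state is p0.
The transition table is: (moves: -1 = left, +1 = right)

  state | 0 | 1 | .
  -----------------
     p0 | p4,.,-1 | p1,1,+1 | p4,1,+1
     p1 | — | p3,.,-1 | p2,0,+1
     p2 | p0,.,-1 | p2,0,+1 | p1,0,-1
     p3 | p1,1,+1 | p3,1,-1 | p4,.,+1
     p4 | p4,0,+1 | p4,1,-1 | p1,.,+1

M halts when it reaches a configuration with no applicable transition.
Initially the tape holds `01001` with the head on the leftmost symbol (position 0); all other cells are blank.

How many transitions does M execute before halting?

state=p0 head=0 tape=.[0]1001   (p0,0)→(p4,.,-1)
state=p4 head=-1 tape=[.].1001   (p4,.)→(p1,.,+1)
state=p1 head=0 tape=.[.]1001   (p1,.)→(p2,0,+1)
state=p2 head=1 tape=.0[1]001   (p2,1)→(p2,0,+1)
state=p2 head=2 tape=.00[0]01   (p2,0)→(p0,.,-1)
state=p0 head=1 tape=.0[0].01   (p0,0)→(p4,.,-1)
state=p4 head=0 tape=.[0]..01   (p4,0)→(p4,0,+1)
state=p4 head=1 tape=.0[.].01   (p4,.)→(p1,.,+1)
state=p1 head=2 tape=.0.[.]01   (p1,.)→(p2,0,+1)
state=p2 head=3 tape=.0.0[0]1   (p2,0)→(p0,.,-1)
state=p0 head=2 tape=.0.[0].1   (p0,0)→(p4,.,-1)
state=p4 head=1 tape=.0[.]..1   (p4,.)→(p1,.,+1)
state=p1 head=2 tape=.0.[.].1   (p1,.)→(p2,0,+1)
state=p2 head=3 tape=.0.0[.]1   (p2,.)→(p1,0,-1)
state=p1 head=2 tape=.0.[0]01
M halts after 14 transitions.

14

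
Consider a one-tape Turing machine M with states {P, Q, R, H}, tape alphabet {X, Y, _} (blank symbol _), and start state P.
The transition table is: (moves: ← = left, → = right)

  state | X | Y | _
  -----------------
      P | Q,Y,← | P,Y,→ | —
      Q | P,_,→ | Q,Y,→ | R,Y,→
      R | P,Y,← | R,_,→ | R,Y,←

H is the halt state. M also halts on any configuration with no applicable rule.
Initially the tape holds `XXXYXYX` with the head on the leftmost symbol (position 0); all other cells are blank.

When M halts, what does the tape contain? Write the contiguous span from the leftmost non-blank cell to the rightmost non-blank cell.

state=P head=0 tape=_[X]XXYXYX   (P,X)→(Q,Y,←)
state=Q head=-1 tape=[_]YXXYXYX   (Q,_)→(R,Y,→)
state=R head=0 tape=Y[Y]XXYXYX   (R,Y)→(R,_,→)
state=R head=1 tape=Y_[X]XYXYX   (R,X)→(P,Y,←)
state=P head=0 tape=Y[_]YXYXYX
The non-blank tape span at halt is Y_YXYXYX.

Y_YXYXYX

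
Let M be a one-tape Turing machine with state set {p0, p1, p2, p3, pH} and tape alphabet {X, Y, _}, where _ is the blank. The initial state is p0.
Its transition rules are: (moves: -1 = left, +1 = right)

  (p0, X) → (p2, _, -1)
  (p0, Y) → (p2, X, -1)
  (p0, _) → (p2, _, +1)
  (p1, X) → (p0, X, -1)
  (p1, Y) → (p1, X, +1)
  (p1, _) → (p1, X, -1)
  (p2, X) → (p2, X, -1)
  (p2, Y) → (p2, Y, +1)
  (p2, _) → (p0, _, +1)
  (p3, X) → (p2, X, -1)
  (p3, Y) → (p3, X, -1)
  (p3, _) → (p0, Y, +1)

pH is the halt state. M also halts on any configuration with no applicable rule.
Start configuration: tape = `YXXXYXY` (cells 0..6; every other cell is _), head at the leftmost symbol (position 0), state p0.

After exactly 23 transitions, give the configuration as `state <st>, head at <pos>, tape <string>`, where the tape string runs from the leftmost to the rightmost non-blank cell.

p0 | _[Y]XXXYXY   read Y → write X, move -1, go to p2
p2 | [_]XXXXYXY   read _ → write _, move +1, go to p0
p0 | _[X]XXXYXY   read X → write _, move -1, go to p2
p2 | [_]_XXXYXY   read _ → write _, move +1, go to p0
p0 | _[_]XXXYXY   read _ → write _, move +1, go to p2
p2 | __[X]XXYXY   read X → write X, move -1, go to p2
p2 | _[_]XXXYXY   read _ → write _, move +1, go to p0
p0 | __[X]XXYXY   read X → write _, move -1, go to p2
p2 | _[_]_XXYXY   read _ → write _, move +1, go to p0
p0 | __[_]XXYXY   read _ → write _, move +1, go to p2
p2 | ___[X]XYXY   read X → write X, move -1, go to p2
p2 | __[_]XXYXY   read _ → write _, move +1, go to p0
p0 | ___[X]XYXY   read X → write _, move -1, go to p2
p2 | __[_]_XYXY   read _ → write _, move +1, go to p0
p0 | ___[_]XYXY   read _ → write _, move +1, go to p2
p2 | ____[X]YXY   read X → write X, move -1, go to p2
p2 | ___[_]XYXY   read _ → write _, move +1, go to p0
p0 | ____[X]YXY   read X → write _, move -1, go to p2
p2 | ___[_]_YXY   read _ → write _, move +1, go to p0
p0 | ____[_]YXY   read _ → write _, move +1, go to p2
p2 | _____[Y]XY   read Y → write Y, move +1, go to p2
p2 | _____Y[X]Y   read X → write X, move -1, go to p2
p2 | _____[Y]XY   read Y → write Y, move +1, go to p2
p2 | _____Y[X]Y
After 23 steps: state p2, head at 5, tape YXY.

state p2, head at 5, tape YXY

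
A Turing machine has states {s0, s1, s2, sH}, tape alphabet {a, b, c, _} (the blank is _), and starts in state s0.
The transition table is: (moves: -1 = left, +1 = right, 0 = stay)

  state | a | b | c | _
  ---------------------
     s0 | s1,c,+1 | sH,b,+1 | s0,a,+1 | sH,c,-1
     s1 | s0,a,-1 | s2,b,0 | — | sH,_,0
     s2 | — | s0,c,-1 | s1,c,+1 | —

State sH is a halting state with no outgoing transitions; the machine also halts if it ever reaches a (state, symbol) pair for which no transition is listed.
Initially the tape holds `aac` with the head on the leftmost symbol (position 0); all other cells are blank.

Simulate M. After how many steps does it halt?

4

s0 | [a]ac   read a → write c, move +1, go to s1
s1 | c[a]c   read a → write a, move -1, go to s0
s0 | [c]ac   read c → write a, move +1, go to s0
s0 | a[a]c   read a → write c, move +1, go to s1
s1 | ac[c]
M halts after 4 transitions.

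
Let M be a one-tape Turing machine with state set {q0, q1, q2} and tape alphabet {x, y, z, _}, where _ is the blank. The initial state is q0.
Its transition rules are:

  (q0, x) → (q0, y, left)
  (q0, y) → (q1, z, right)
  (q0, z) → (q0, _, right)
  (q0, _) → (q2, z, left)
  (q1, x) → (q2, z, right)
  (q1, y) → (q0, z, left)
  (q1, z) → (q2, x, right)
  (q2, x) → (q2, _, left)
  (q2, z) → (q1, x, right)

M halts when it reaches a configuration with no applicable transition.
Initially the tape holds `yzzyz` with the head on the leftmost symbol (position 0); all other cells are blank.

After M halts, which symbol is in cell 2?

_

q0 | [y]zzyz_   read y → write z, move right, go to q1
q1 | z[z]zyz_   read z → write x, move right, go to q2
q2 | zx[z]yz_   read z → write x, move right, go to q1
q1 | zxx[y]z_   read y → write z, move left, go to q0
q0 | zx[x]zz_   read x → write y, move left, go to q0
q0 | z[x]yzz_   read x → write y, move left, go to q0
q0 | [z]yyzz_   read z → write _, move right, go to q0
q0 | _[y]yzz_   read y → write z, move right, go to q1
q1 | _z[y]zz_   read y → write z, move left, go to q0
q0 | _[z]zzz_   read z → write _, move right, go to q0
q0 | __[z]zz_   read z → write _, move right, go to q0
q0 | ___[z]z_   read z → write _, move right, go to q0
q0 | ____[z]_   read z → write _, move right, go to q0
q0 | _____[_]   read _ → write z, move left, go to q2
q2 | ____[_]z
Cell 2 holds _ when M halts.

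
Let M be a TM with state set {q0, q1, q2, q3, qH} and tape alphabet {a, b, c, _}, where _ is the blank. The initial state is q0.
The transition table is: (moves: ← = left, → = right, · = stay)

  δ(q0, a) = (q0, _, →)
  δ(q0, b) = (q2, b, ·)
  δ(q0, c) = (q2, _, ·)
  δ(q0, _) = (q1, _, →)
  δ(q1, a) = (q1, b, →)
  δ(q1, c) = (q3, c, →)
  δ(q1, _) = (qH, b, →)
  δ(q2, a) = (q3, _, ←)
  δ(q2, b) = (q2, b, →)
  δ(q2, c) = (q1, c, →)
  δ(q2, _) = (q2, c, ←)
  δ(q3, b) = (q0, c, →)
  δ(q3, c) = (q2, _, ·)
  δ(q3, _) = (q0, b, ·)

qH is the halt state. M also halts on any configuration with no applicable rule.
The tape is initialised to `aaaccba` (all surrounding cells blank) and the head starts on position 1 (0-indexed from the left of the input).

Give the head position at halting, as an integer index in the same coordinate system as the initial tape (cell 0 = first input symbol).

q0 | _a[a]accba___   read a → write _, move →, go to q0
q0 | _a_[a]ccba___   read a → write _, move →, go to q0
q0 | _a__[c]cba___   read c → write _, move ·, go to q2
q2 | _a__[_]cba___   read _ → write c, move ←, go to q2
q2 | _a_[_]ccba___   read _ → write c, move ←, go to q2
q2 | _a[_]cccba___   read _ → write c, move ←, go to q2
q2 | _[a]ccccba___   read a → write _, move ←, go to q3
q3 | [_]_ccccba___   read _ → write b, move ·, go to q0
q0 | [b]_ccccba___   read b → write b, move ·, go to q2
q2 | [b]_ccccba___   read b → write b, move →, go to q2
q2 | b[_]ccccba___   read _ → write c, move ←, go to q2
q2 | [b]cccccba___   read b → write b, move →, go to q2
q2 | b[c]ccccba___   read c → write c, move →, go to q1
q1 | bc[c]cccba___   read c → write c, move →, go to q3
q3 | bcc[c]ccba___   read c → write _, move ·, go to q2
q2 | bcc[_]ccba___   read _ → write c, move ←, go to q2
q2 | bc[c]cccba___   read c → write c, move →, go to q1
q1 | bcc[c]ccba___   read c → write c, move →, go to q3
q3 | bccc[c]cba___   read c → write _, move ·, go to q2
q2 | bccc[_]cba___   read _ → write c, move ←, go to q2
q2 | bcc[c]ccba___   read c → write c, move →, go to q1
q1 | bccc[c]cba___   read c → write c, move →, go to q3
q3 | bcccc[c]ba___   read c → write _, move ·, go to q2
q2 | bcccc[_]ba___   read _ → write c, move ←, go to q2
q2 | bccc[c]cba___   read c → write c, move →, go to q1
q1 | bcccc[c]ba___   read c → write c, move →, go to q3
q3 | bccccc[b]a___   read b → write c, move →, go to q0
q0 | bcccccc[a]___   read a → write _, move →, go to q0
q0 | bcccccc_[_]__   read _ → write _, move →, go to q1
q1 | bcccccc__[_]_   read _ → write b, move →, go to qH
qH | bcccccc__b[_]
At halt the head is at cell 9.

9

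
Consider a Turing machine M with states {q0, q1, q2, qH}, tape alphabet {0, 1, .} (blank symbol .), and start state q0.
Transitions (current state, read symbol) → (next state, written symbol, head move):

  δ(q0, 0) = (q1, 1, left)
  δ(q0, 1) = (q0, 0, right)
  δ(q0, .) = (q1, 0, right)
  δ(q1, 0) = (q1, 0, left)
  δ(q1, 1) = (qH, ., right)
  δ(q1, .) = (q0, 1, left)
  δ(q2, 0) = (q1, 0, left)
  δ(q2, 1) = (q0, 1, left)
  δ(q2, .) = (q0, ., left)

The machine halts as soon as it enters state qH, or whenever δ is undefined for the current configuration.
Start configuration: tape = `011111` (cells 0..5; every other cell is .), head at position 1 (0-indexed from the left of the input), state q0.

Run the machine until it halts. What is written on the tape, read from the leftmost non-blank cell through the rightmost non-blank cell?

0.00000011

state=q0 head=1 tape=..0[1]1111..   (q0,1)→(q0,0,right)
state=q0 head=2 tape=..00[1]111..   (q0,1)→(q0,0,right)
state=q0 head=3 tape=..000[1]11..   (q0,1)→(q0,0,right)
state=q0 head=4 tape=..0000[1]1..   (q0,1)→(q0,0,right)
state=q0 head=5 tape=..00000[1]..   (q0,1)→(q0,0,right)
state=q0 head=6 tape=..000000[.].   (q0,.)→(q1,0,right)
state=q1 head=7 tape=..0000000[.]   (q1,.)→(q0,1,left)
state=q0 head=6 tape=..000000[0]1   (q0,0)→(q1,1,left)
state=q1 head=5 tape=..00000[0]11   (q1,0)→(q1,0,left)
state=q1 head=4 tape=..0000[0]011   (q1,0)→(q1,0,left)
state=q1 head=3 tape=..000[0]0011   (q1,0)→(q1,0,left)
state=q1 head=2 tape=..00[0]00011   (q1,0)→(q1,0,left)
state=q1 head=1 tape=..0[0]000011   (q1,0)→(q1,0,left)
state=q1 head=0 tape=..[0]0000011   (q1,0)→(q1,0,left)
state=q1 head=-1 tape=.[.]00000011   (q1,.)→(q0,1,left)
state=q0 head=-2 tape=[.]100000011   (q0,.)→(q1,0,right)
state=q1 head=-1 tape=0[1]00000011   (q1,1)→(qH,.,right)
state=qH head=0 tape=0.[0]0000011
The non-blank tape span at halt is 0.00000011.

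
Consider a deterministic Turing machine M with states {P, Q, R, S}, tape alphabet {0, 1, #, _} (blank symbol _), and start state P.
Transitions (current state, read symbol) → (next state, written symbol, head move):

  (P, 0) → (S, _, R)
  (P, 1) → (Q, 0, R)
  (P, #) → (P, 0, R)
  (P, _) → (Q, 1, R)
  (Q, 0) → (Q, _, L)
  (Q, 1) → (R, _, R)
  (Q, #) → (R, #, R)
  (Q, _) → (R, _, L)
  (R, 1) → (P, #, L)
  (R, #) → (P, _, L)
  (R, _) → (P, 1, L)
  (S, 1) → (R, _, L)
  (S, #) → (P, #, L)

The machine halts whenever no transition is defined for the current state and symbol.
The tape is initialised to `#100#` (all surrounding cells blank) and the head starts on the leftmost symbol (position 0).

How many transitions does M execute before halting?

state=P head=0 tape=___[#]100#   (P,#)→(P,0,R)
state=P head=1 tape=___0[1]00#   (P,1)→(Q,0,R)
state=Q head=2 tape=___00[0]0#   (Q,0)→(Q,_,L)
state=Q head=1 tape=___0[0]_0#   (Q,0)→(Q,_,L)
state=Q head=0 tape=___[0]__0#   (Q,0)→(Q,_,L)
state=Q head=-1 tape=__[_]___0#   (Q,_)→(R,_,L)
state=R head=-2 tape=_[_]____0#   (R,_)→(P,1,L)
state=P head=-3 tape=[_]1____0#   (P,_)→(Q,1,R)
state=Q head=-2 tape=1[1]____0#   (Q,1)→(R,_,R)
state=R head=-1 tape=1_[_]___0#   (R,_)→(P,1,L)
state=P head=-2 tape=1[_]1___0#   (P,_)→(Q,1,R)
state=Q head=-1 tape=11[1]___0#   (Q,1)→(R,_,R)
state=R head=0 tape=11_[_]__0#   (R,_)→(P,1,L)
state=P head=-1 tape=11[_]1__0#   (P,_)→(Q,1,R)
state=Q head=0 tape=111[1]__0#   (Q,1)→(R,_,R)
state=R head=1 tape=111_[_]_0#   (R,_)→(P,1,L)
state=P head=0 tape=111[_]1_0#   (P,_)→(Q,1,R)
state=Q head=1 tape=1111[1]_0#   (Q,1)→(R,_,R)
state=R head=2 tape=1111_[_]0#   (R,_)→(P,1,L)
state=P head=1 tape=1111[_]10#   (P,_)→(Q,1,R)
state=Q head=2 tape=11111[1]0#   (Q,1)→(R,_,R)
state=R head=3 tape=11111_[0]#
M halts after 21 transitions.

21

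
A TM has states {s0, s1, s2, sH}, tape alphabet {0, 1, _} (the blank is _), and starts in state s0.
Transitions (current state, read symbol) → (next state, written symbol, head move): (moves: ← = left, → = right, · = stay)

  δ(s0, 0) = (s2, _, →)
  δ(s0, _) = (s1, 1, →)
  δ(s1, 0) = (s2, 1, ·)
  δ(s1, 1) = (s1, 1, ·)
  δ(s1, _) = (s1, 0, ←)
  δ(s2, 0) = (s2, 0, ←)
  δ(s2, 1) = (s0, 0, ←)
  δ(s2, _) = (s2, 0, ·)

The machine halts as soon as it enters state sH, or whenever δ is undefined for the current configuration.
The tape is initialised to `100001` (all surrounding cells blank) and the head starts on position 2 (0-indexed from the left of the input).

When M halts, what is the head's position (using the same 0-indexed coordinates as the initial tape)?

-1

s0 | _10[0]001   read 0 → write _, move →, go to s2
s2 | _10_[0]01   read 0 → write 0, move ←, go to s2
s2 | _10[_]001   read _ → write 0, move ·, go to s2
s2 | _10[0]001   read 0 → write 0, move ←, go to s2
s2 | _1[0]0001   read 0 → write 0, move ←, go to s2
s2 | _[1]00001   read 1 → write 0, move ←, go to s0
s0 | [_]000001   read _ → write 1, move →, go to s1
s1 | 1[0]00001   read 0 → write 1, move ·, go to s2
s2 | 1[1]00001   read 1 → write 0, move ←, go to s0
s0 | [1]000001
At halt the head is at cell -1.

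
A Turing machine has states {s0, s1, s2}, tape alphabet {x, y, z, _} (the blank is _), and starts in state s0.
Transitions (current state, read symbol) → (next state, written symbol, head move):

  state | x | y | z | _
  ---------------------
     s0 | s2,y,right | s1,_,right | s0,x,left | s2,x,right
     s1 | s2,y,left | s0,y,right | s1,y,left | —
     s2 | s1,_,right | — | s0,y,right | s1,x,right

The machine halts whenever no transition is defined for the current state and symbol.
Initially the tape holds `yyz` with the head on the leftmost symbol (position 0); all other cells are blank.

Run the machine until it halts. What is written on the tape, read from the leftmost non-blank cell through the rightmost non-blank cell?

xyxx

s0 | [y]yz___   read y → write _, move right, go to s1
s1 | _[y]z___   read y → write y, move right, go to s0
s0 | _y[z]___   read z → write x, move left, go to s0
s0 | _[y]x___   read y → write _, move right, go to s1
s1 | __[x]___   read x → write y, move left, go to s2
s2 | _[_]y___   read _ → write x, move right, go to s1
s1 | _x[y]___   read y → write y, move right, go to s0
s0 | _xy[_]__   read _ → write x, move right, go to s2
s2 | _xyx[_]_   read _ → write x, move right, go to s1
s1 | _xyxx[_]
The non-blank tape span at halt is xyxx.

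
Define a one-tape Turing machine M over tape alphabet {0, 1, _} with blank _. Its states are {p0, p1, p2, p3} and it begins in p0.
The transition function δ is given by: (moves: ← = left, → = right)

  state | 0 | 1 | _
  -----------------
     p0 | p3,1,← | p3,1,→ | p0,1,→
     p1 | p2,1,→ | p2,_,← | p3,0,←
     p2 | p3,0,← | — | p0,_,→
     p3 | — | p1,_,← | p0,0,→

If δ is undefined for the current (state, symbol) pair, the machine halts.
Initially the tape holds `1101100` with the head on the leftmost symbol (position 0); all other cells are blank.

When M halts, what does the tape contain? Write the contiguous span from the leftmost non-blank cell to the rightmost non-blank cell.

11__100

p0 | _[1]101100   read 1 → write 1, move →, go to p3
p3 | _1[1]01100   read 1 → write _, move ←, go to p1
p1 | _[1]_01100   read 1 → write _, move ←, go to p2
p2 | [_]__01100   read _ → write _, move →, go to p0
p0 | _[_]_01100   read _ → write 1, move →, go to p0
p0 | _1[_]01100   read _ → write 1, move →, go to p0
p0 | _11[0]1100   read 0 → write 1, move ←, go to p3
p3 | _1[1]11100   read 1 → write _, move ←, go to p1
p1 | _[1]_11100   read 1 → write _, move ←, go to p2
p2 | [_]__11100   read _ → write _, move →, go to p0
p0 | _[_]_11100   read _ → write 1, move →, go to p0
p0 | _1[_]11100   read _ → write 1, move →, go to p0
p0 | _11[1]1100   read 1 → write 1, move →, go to p3
p3 | _111[1]100   read 1 → write _, move ←, go to p1
p1 | _11[1]_100   read 1 → write _, move ←, go to p2
p2 | _1[1]__100
The non-blank tape span at halt is 11__100.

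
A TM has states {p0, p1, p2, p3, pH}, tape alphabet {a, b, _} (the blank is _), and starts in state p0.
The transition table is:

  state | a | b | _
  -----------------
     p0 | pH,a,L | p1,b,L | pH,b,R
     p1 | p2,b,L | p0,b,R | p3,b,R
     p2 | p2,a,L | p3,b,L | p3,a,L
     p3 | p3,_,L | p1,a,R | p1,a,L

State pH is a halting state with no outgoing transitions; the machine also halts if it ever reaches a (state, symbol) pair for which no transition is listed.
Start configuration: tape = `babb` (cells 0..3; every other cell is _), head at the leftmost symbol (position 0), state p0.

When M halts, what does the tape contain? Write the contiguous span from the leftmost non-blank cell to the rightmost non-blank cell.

abababbbb

p0 | _____[b]abb   read b → write b, move L, go to p1
p1 | ____[_]babb   read _ → write b, move R, go to p3
p3 | ____b[b]abb   read b → write a, move R, go to p1
p1 | ____ba[a]bb   read a → write b, move L, go to p2
p2 | ____b[a]bbb   read a → write a, move L, go to p2
p2 | ____[b]abbb   read b → write b, move L, go to p3
p3 | ___[_]babbb   read _ → write a, move L, go to p1
p1 | __[_]ababbb   read _ → write b, move R, go to p3
p3 | __b[a]babbb   read a → write _, move L, go to p3
p3 | __[b]_babbb   read b → write a, move R, go to p1
p1 | __a[_]babbb   read _ → write b, move R, go to p3
p3 | __ab[b]abbb   read b → write a, move R, go to p1
p1 | __aba[a]bbb   read a → write b, move L, go to p2
p2 | __ab[a]bbbb   read a → write a, move L, go to p2
p2 | __a[b]abbbb   read b → write b, move L, go to p3
p3 | __[a]babbbb   read a → write _, move L, go to p3
p3 | _[_]_babbbb   read _ → write a, move L, go to p1
p1 | [_]a_babbbb   read _ → write b, move R, go to p3
p3 | b[a]_babbbb   read a → write _, move L, go to p3
p3 | [b]__babbbb   read b → write a, move R, go to p1
p1 | a[_]_babbbb   read _ → write b, move R, go to p3
p3 | ab[_]babbbb   read _ → write a, move L, go to p1
p1 | a[b]ababbbb   read b → write b, move R, go to p0
p0 | ab[a]babbbb   read a → write a, move L, go to pH
pH | a[b]ababbbb
The non-blank tape span at halt is abababbbb.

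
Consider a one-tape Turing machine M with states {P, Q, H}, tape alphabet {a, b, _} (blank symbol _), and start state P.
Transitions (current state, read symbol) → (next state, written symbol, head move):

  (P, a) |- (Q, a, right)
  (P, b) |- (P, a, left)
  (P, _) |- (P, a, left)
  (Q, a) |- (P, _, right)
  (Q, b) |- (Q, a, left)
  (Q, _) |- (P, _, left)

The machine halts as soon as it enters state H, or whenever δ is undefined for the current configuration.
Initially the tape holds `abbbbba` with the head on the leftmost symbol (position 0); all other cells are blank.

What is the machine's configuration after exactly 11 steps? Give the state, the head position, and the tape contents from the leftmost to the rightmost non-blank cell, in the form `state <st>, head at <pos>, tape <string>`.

state Q, head at 3, tape aaba

P | [a]bbbbba   read a → write a, move right, go to Q
Q | a[b]bbbba   read b → write a, move left, go to Q
Q | [a]abbbba   read a → write _, move right, go to P
P | _[a]bbbba   read a → write a, move right, go to Q
Q | _a[b]bbba   read b → write a, move left, go to Q
Q | _[a]abbba   read a → write _, move right, go to P
P | __[a]bbba   read a → write a, move right, go to Q
Q | __a[b]bba   read b → write a, move left, go to Q
Q | __[a]abba   read a → write _, move right, go to P
P | ___[a]bba   read a → write a, move right, go to Q
Q | ___a[b]ba   read b → write a, move left, go to Q
Q | ___[a]aba
After 11 steps: state Q, head at 3, tape aaba.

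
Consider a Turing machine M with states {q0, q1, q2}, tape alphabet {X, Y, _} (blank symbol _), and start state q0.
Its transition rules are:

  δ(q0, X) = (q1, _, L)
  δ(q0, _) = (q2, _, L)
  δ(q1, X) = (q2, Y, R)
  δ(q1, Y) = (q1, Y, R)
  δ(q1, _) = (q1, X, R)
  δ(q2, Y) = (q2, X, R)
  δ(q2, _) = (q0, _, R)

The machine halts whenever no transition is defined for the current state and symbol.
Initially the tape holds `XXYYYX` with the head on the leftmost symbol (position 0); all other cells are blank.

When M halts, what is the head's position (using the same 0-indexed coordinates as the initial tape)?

state=q0 head=0 tape=_[X]XYYYX   (q0,X)→(q1,_,L)
state=q1 head=-1 tape=[_]_XYYYX   (q1,_)→(q1,X,R)
state=q1 head=0 tape=X[_]XYYYX   (q1,_)→(q1,X,R)
state=q1 head=1 tape=XX[X]YYYX   (q1,X)→(q2,Y,R)
state=q2 head=2 tape=XXY[Y]YYX   (q2,Y)→(q2,X,R)
state=q2 head=3 tape=XXYX[Y]YX   (q2,Y)→(q2,X,R)
state=q2 head=4 tape=XXYXX[Y]X   (q2,Y)→(q2,X,R)
state=q2 head=5 tape=XXYXXX[X]
At halt the head is at cell 5.

5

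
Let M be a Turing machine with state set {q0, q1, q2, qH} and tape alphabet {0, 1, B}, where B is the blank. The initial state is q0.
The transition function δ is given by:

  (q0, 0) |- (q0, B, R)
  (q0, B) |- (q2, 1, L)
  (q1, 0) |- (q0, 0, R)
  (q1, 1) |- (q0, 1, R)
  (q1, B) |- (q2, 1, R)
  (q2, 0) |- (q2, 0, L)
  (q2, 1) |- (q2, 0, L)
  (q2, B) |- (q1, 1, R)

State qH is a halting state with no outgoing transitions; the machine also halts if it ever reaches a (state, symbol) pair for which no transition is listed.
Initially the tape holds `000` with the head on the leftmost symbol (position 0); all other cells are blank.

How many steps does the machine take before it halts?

12

q0 | [0]00BB   read 0 → write B, move R, go to q0
q0 | B[0]0BB   read 0 → write B, move R, go to q0
q0 | BB[0]BB   read 0 → write B, move R, go to q0
q0 | BBB[B]B   read B → write 1, move L, go to q2
q2 | BB[B]1B   read B → write 1, move R, go to q1
q1 | BB1[1]B   read 1 → write 1, move R, go to q0
q0 | BB11[B]   read B → write 1, move L, go to q2
q2 | BB1[1]1   read 1 → write 0, move L, go to q2
q2 | BB[1]01   read 1 → write 0, move L, go to q2
q2 | B[B]001   read B → write 1, move R, go to q1
q1 | B1[0]01   read 0 → write 0, move R, go to q0
q0 | B10[0]1   read 0 → write B, move R, go to q0
q0 | B10B[1]
M halts after 12 transitions.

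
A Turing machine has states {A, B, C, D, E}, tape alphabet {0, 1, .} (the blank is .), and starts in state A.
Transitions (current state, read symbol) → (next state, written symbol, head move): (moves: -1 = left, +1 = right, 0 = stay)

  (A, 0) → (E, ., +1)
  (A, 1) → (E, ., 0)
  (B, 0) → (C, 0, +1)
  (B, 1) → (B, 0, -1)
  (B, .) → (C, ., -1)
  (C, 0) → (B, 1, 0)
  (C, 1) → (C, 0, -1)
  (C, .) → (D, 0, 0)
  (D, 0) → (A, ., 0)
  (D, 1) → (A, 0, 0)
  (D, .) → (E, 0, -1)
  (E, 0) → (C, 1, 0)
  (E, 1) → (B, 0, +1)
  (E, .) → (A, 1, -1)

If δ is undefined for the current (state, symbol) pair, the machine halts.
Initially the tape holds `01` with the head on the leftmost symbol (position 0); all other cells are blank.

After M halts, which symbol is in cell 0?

A | .[0]1.   read 0 → write ., move +1, go to E
E | ..[1].   read 1 → write 0, move +1, go to B
B | ..0[.]   read . → write ., move -1, go to C
C | ..[0].   read 0 → write 1, move 0, go to B
B | ..[1].   read 1 → write 0, move -1, go to B
B | .[.]0.   read . → write ., move -1, go to C
C | [.].0.   read . → write 0, move 0, go to D
D | [0].0.   read 0 → write ., move 0, go to A
A | [.].0.
Cell 0 holds . when M halts.

.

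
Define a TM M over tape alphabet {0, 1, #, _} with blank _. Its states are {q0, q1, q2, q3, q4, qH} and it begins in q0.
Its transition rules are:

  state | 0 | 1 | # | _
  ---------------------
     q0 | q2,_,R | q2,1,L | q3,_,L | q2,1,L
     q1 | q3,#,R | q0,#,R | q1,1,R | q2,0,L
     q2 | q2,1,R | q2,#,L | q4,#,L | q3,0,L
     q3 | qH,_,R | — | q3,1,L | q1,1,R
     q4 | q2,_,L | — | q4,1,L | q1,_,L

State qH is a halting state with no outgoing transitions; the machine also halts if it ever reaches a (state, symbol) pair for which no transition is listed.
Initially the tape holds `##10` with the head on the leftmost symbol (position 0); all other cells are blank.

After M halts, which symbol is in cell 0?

q0 | ___[#]#10   read # → write _, move L, go to q3
q3 | __[_]_#10   read _ → write 1, move R, go to q1
q1 | __1[_]#10   read _ → write 0, move L, go to q2
q2 | __[1]0#10   read 1 → write #, move L, go to q2
q2 | _[_]#0#10   read _ → write 0, move L, go to q3
q3 | [_]0#0#10   read _ → write 1, move R, go to q1
q1 | 1[0]#0#10   read 0 → write #, move R, go to q3
q3 | 1#[#]0#10   read # → write 1, move L, go to q3
q3 | 1[#]10#10   read # → write 1, move L, go to q3
q3 | [1]110#10
Cell 0 holds 0 when M halts.

0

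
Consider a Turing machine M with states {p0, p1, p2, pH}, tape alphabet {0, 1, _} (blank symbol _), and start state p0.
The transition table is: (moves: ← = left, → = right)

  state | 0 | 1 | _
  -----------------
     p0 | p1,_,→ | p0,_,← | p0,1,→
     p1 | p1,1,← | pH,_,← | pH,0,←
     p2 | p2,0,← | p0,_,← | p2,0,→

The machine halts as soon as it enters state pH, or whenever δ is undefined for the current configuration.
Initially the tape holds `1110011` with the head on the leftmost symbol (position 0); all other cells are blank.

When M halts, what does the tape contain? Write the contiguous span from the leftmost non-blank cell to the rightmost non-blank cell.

1111110111

p0 | ___[1]110011   read 1 → write _, move ←, go to p0
p0 | __[_]_110011   read _ → write 1, move →, go to p0
p0 | __1[_]110011   read _ → write 1, move →, go to p0
p0 | __11[1]10011   read 1 → write _, move ←, go to p0
p0 | __1[1]_10011   read 1 → write _, move ←, go to p0
p0 | __[1]__10011   read 1 → write _, move ←, go to p0
p0 | _[_]___10011   read _ → write 1, move →, go to p0
p0 | _1[_]__10011   read _ → write 1, move →, go to p0
p0 | _11[_]_10011   read _ → write 1, move →, go to p0
p0 | _111[_]10011   read _ → write 1, move →, go to p0
p0 | _1111[1]0011   read 1 → write _, move ←, go to p0
p0 | _111[1]_0011   read 1 → write _, move ←, go to p0
p0 | _11[1]__0011   read 1 → write _, move ←, go to p0
p0 | _1[1]___0011   read 1 → write _, move ←, go to p0
p0 | _[1]____0011   read 1 → write _, move ←, go to p0
p0 | [_]_____0011   read _ → write 1, move →, go to p0
p0 | 1[_]____0011   read _ → write 1, move →, go to p0
p0 | 11[_]___0011   read _ → write 1, move →, go to p0
p0 | 111[_]__0011   read _ → write 1, move →, go to p0
p0 | 1111[_]_0011   read _ → write 1, move →, go to p0
p0 | 11111[_]0011   read _ → write 1, move →, go to p0
p0 | 111111[0]011   read 0 → write _, move →, go to p1
p1 | 111111_[0]11   read 0 → write 1, move ←, go to p1
p1 | 111111[_]111   read _ → write 0, move ←, go to pH
pH | 11111[1]0111
The non-blank tape span at halt is 1111110111.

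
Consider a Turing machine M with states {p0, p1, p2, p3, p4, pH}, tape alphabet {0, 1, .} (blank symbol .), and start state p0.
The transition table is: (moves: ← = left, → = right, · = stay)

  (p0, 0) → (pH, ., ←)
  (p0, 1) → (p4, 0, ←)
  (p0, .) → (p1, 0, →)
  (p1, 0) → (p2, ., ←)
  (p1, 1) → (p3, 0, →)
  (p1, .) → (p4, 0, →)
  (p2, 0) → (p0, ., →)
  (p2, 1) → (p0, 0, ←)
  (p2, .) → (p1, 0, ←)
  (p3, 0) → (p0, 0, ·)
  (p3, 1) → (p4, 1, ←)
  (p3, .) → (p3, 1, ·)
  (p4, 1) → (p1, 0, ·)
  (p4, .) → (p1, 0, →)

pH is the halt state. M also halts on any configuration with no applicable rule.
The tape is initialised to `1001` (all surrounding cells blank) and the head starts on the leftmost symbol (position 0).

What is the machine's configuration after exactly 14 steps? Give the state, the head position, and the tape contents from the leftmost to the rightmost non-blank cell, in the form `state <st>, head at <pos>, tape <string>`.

state p4, head at 3, tape 001

p0 | .[1]001.   read 1 → write 0, move ←, go to p4
p4 | [.]0001.   read . → write 0, move →, go to p1
p1 | 0[0]001.   read 0 → write ., move ←, go to p2
p2 | [0].001.   read 0 → write ., move →, go to p0
p0 | .[.]001.   read . → write 0, move →, go to p1
p1 | .0[0]01.   read 0 → write ., move ←, go to p2
p2 | .[0].01.   read 0 → write ., move →, go to p0
p0 | ..[.]01.   read . → write 0, move →, go to p1
p1 | ..0[0]1.   read 0 → write ., move ←, go to p2
p2 | ..[0].1.   read 0 → write ., move →, go to p0
p0 | ...[.]1.   read . → write 0, move →, go to p1
p1 | ...0[1].   read 1 → write 0, move →, go to p3
p3 | ...00[.]   read . → write 1, move ·, go to p3
p3 | ...00[1]   read 1 → write 1, move ←, go to p4
p4 | ...0[0]1
After 14 steps: state p4, head at 3, tape 001.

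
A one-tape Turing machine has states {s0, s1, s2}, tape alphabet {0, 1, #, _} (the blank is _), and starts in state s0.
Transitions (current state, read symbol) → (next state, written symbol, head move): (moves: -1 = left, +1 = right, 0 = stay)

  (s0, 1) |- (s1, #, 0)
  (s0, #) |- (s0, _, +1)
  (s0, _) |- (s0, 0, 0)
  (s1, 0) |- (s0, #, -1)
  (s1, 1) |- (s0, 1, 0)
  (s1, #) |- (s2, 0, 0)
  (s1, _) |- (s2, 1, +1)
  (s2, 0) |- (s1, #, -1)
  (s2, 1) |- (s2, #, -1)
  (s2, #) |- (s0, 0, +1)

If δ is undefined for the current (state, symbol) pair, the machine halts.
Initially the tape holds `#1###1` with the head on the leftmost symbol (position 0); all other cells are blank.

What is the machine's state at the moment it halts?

s0

state=s0 head=0 tape=[#]1###1_   (s0,#)→(s0,_,+1)
state=s0 head=1 tape=_[1]###1_   (s0,1)→(s1,#,0)
state=s1 head=1 tape=_[#]###1_   (s1,#)→(s2,0,0)
state=s2 head=1 tape=_[0]###1_   (s2,0)→(s1,#,-1)
state=s1 head=0 tape=[_]####1_   (s1,_)→(s2,1,+1)
state=s2 head=1 tape=1[#]###1_   (s2,#)→(s0,0,+1)
state=s0 head=2 tape=10[#]##1_   (s0,#)→(s0,_,+1)
state=s0 head=3 tape=10_[#]#1_   (s0,#)→(s0,_,+1)
state=s0 head=4 tape=10__[#]1_   (s0,#)→(s0,_,+1)
state=s0 head=5 tape=10___[1]_   (s0,1)→(s1,#,0)
state=s1 head=5 tape=10___[#]_   (s1,#)→(s2,0,0)
state=s2 head=5 tape=10___[0]_   (s2,0)→(s1,#,-1)
state=s1 head=4 tape=10__[_]#_   (s1,_)→(s2,1,+1)
state=s2 head=5 tape=10__1[#]_   (s2,#)→(s0,0,+1)
state=s0 head=6 tape=10__10[_]   (s0,_)→(s0,0,0)
state=s0 head=6 tape=10__10[0]
No transition is defined for (s0, 0); M halts in state s0.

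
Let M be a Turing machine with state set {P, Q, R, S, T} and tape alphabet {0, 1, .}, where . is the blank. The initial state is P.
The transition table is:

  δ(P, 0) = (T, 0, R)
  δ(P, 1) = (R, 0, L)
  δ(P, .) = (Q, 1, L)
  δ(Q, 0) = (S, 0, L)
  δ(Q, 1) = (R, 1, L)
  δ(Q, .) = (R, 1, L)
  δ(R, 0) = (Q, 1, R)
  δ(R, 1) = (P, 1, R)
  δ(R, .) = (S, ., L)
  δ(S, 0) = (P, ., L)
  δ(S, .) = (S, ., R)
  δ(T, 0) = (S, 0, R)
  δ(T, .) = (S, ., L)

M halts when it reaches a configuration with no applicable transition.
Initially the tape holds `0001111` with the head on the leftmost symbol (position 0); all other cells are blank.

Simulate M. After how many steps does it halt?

14

P | ....[0]001111   read 0 → write 0, move R, go to T
T | ....0[0]01111   read 0 → write 0, move R, go to S
S | ....00[0]1111   read 0 → write ., move L, go to P
P | ....0[0].1111   read 0 → write 0, move R, go to T
T | ....00[.]1111   read . → write ., move L, go to S
S | ....0[0].1111   read 0 → write ., move L, go to P
P | ....[0]..1111   read 0 → write 0, move R, go to T
T | ....0[.].1111   read . → write ., move L, go to S
S | ....[0]..1111   read 0 → write ., move L, go to P
P | ...[.]...1111   read . → write 1, move L, go to Q
Q | ..[.]1...1111   read . → write 1, move L, go to R
R | .[.]11...1111   read . → write ., move L, go to S
S | [.].11...1111   read . → write ., move R, go to S
S | .[.]11...1111   read . → write ., move R, go to S
S | ..[1]1...1111
M halts after 14 transitions.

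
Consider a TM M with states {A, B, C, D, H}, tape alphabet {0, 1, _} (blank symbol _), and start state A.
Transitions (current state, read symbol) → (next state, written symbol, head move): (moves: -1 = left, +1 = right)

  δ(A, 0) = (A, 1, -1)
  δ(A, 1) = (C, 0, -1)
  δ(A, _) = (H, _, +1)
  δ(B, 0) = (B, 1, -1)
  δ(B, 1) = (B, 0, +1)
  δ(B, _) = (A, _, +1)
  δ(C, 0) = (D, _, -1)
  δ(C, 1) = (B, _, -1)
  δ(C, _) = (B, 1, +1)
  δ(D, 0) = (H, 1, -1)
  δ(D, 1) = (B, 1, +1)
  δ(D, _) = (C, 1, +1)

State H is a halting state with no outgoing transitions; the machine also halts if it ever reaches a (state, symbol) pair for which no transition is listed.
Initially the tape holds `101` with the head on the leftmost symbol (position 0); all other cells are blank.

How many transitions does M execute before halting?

19

state=A head=0 tape=__[1]01___   (A,1)→(C,0,-1)
state=C head=-1 tape=_[_]001___   (C,_)→(B,1,+1)
state=B head=0 tape=_1[0]01___   (B,0)→(B,1,-1)
state=B head=-1 tape=_[1]101___   (B,1)→(B,0,+1)
state=B head=0 tape=_0[1]01___   (B,1)→(B,0,+1)
state=B head=1 tape=_00[0]1___   (B,0)→(B,1,-1)
state=B head=0 tape=_0[0]11___   (B,0)→(B,1,-1)
state=B head=-1 tape=_[0]111___   (B,0)→(B,1,-1)
state=B head=-2 tape=[_]1111___   (B,_)→(A,_,+1)
state=A head=-1 tape=_[1]111___   (A,1)→(C,0,-1)
state=C head=-2 tape=[_]0111___   (C,_)→(B,1,+1)
state=B head=-1 tape=1[0]111___   (B,0)→(B,1,-1)
state=B head=-2 tape=[1]1111___   (B,1)→(B,0,+1)
state=B head=-1 tape=0[1]111___   (B,1)→(B,0,+1)
state=B head=0 tape=00[1]11___   (B,1)→(B,0,+1)
state=B head=1 tape=000[1]1___   (B,1)→(B,0,+1)
state=B head=2 tape=0000[1]___   (B,1)→(B,0,+1)
state=B head=3 tape=00000[_]__   (B,_)→(A,_,+1)
state=A head=4 tape=00000_[_]_   (A,_)→(H,_,+1)
state=H head=5 tape=00000__[_]
M halts after 19 transitions.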